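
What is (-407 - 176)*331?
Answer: -192973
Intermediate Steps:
(-407 - 176)*331 = -583*331 = -192973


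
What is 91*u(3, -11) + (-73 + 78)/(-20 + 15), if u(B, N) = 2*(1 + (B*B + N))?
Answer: -183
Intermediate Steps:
u(B, N) = 2 + 2*N + 2*B² (u(B, N) = 2*(1 + (B² + N)) = 2*(1 + (N + B²)) = 2*(1 + N + B²) = 2 + 2*N + 2*B²)
91*u(3, -11) + (-73 + 78)/(-20 + 15) = 91*(2 + 2*(-11) + 2*3²) + (-73 + 78)/(-20 + 15) = 91*(2 - 22 + 2*9) + 5/(-5) = 91*(2 - 22 + 18) + 5*(-⅕) = 91*(-2) - 1 = -182 - 1 = -183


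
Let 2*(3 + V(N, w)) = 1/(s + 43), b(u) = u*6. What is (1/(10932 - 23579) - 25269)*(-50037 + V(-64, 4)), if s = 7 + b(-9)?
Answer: 31983350457781/25294 ≈ 1.2645e+9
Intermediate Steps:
b(u) = 6*u
s = -47 (s = 7 + 6*(-9) = 7 - 54 = -47)
V(N, w) = -25/8 (V(N, w) = -3 + 1/(2*(-47 + 43)) = -3 + (1/2)/(-4) = -3 + (1/2)*(-1/4) = -3 - 1/8 = -25/8)
(1/(10932 - 23579) - 25269)*(-50037 + V(-64, 4)) = (1/(10932 - 23579) - 25269)*(-50037 - 25/8) = (1/(-12647) - 25269)*(-400321/8) = (-1/12647 - 25269)*(-400321/8) = -319577044/12647*(-400321/8) = 31983350457781/25294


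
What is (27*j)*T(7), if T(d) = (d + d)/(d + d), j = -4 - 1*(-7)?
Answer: 81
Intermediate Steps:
j = 3 (j = -4 + 7 = 3)
T(d) = 1 (T(d) = (2*d)/((2*d)) = (2*d)*(1/(2*d)) = 1)
(27*j)*T(7) = (27*3)*1 = 81*1 = 81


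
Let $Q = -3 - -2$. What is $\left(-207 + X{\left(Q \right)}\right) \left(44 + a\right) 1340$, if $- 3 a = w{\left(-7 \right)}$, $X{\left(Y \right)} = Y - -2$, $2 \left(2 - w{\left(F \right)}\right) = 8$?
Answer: $- \frac{36989360}{3} \approx -1.233 \cdot 10^{7}$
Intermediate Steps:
$Q = -1$ ($Q = -3 + 2 = -1$)
$w{\left(F \right)} = -2$ ($w{\left(F \right)} = 2 - 4 = -2$)
$X{\left(Y \right)} = 2 + Y$ ($X{\left(Y \right)} = Y + 2 = 2 + Y$)
$a = \frac{2}{3}$ ($a = \left(- \frac{1}{3}\right) \left(-2\right) = \frac{2}{3} \approx 0.66667$)
$\left(-207 + X{\left(Q \right)}\right) \left(44 + a\right) 1340 = \left(-207 + \left(2 - 1\right)\right) \left(44 + \frac{2}{3}\right) 1340 = \left(-207 + 1\right) \frac{134}{3} \cdot 1340 = \left(-206\right) \frac{134}{3} \cdot 1340 = \left(- \frac{27604}{3}\right) 1340 = - \frac{36989360}{3}$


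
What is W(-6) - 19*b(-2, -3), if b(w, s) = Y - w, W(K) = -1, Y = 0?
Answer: -39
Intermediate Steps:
b(w, s) = -w (b(w, s) = 0 - w = -w)
W(-6) - 19*b(-2, -3) = -1 - (-19)*(-2) = -1 - 19*2 = -1 - 38 = -39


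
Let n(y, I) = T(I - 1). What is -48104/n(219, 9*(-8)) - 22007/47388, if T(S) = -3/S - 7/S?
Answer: -83203770883/236940 ≈ -3.5116e+5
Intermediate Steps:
T(S) = -10/S
n(y, I) = -10/(-1 + I) (n(y, I) = -10/(I - 1) = -10/(-1 + I))
-48104/n(219, 9*(-8)) - 22007/47388 = -48104/((-10/(-1 + 9*(-8)))) - 22007/47388 = -48104/((-10/(-1 - 72))) - 22007*1/47388 = -48104/((-10/(-73))) - 22007/47388 = -48104/((-10*(-1/73))) - 22007/47388 = -48104/10/73 - 22007/47388 = -48104*73/10 - 22007/47388 = -1755796/5 - 22007/47388 = -83203770883/236940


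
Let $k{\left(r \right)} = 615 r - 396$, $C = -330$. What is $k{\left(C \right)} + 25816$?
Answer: $-177530$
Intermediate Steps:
$k{\left(r \right)} = -396 + 615 r$
$k{\left(C \right)} + 25816 = \left(-396 + 615 \left(-330\right)\right) + 25816 = \left(-396 - 202950\right) + 25816 = -203346 + 25816 = -177530$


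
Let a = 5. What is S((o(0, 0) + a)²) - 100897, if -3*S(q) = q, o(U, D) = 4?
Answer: -100924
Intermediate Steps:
S(q) = -q/3
S((o(0, 0) + a)²) - 100897 = -(4 + 5)²/3 - 100897 = -⅓*9² - 100897 = -⅓*81 - 100897 = -27 - 100897 = -100924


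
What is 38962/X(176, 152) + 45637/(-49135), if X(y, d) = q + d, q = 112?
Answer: 86470441/589620 ≈ 146.65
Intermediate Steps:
X(y, d) = 112 + d
38962/X(176, 152) + 45637/(-49135) = 38962/(112 + 152) + 45637/(-49135) = 38962/264 + 45637*(-1/49135) = 38962*(1/264) - 45637/49135 = 1771/12 - 45637/49135 = 86470441/589620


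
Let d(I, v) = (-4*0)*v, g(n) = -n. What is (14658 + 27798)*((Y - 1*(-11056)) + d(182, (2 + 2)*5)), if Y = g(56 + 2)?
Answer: 466931088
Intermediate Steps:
Y = -58 (Y = -(56 + 2) = -1*58 = -58)
d(I, v) = 0 (d(I, v) = 0*v = 0)
(14658 + 27798)*((Y - 1*(-11056)) + d(182, (2 + 2)*5)) = (14658 + 27798)*((-58 - 1*(-11056)) + 0) = 42456*((-58 + 11056) + 0) = 42456*(10998 + 0) = 42456*10998 = 466931088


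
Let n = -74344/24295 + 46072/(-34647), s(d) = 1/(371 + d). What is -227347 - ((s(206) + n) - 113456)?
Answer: -55313485490531204/485689095105 ≈ -1.1389e+5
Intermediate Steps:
n = -3695115808/841748865 (n = -74344*1/24295 + 46072*(-1/34647) = -74344/24295 - 46072/34647 = -3695115808/841748865 ≈ -4.3898)
-227347 - ((s(206) + n) - 113456) = -227347 - ((1/(371 + 206) - 3695115808/841748865) - 113456) = -227347 - ((1/577 - 3695115808/841748865) - 113456) = -227347 - (-2131240072351/485689095105 - 113456) = -227347 - 1*(-55106473214305231/485689095105) = -227347 + 55106473214305231/485689095105 = -55313485490531204/485689095105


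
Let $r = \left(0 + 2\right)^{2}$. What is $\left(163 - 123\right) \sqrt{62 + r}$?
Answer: $40 \sqrt{66} \approx 324.96$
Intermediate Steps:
$r = 4$ ($r = 2^{2} = 4$)
$\left(163 - 123\right) \sqrt{62 + r} = \left(163 - 123\right) \sqrt{62 + 4} = \left(163 - 123\right) \sqrt{66} = 40 \sqrt{66}$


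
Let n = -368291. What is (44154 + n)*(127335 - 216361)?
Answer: 28856620562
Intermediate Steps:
(44154 + n)*(127335 - 216361) = (44154 - 368291)*(127335 - 216361) = -324137*(-89026) = 28856620562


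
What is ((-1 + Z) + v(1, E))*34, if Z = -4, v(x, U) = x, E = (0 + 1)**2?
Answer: -136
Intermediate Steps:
E = 1 (E = 1**2 = 1)
((-1 + Z) + v(1, E))*34 = ((-1 - 4) + 1)*34 = (-5 + 1)*34 = -4*34 = -136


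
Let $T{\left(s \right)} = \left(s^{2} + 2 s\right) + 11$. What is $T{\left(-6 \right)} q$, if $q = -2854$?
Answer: $-99890$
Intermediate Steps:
$T{\left(s \right)} = 11 + s^{2} + 2 s$
$T{\left(-6 \right)} q = \left(11 + \left(-6\right)^{2} + 2 \left(-6\right)\right) \left(-2854\right) = \left(11 + 36 - 12\right) \left(-2854\right) = 35 \left(-2854\right) = -99890$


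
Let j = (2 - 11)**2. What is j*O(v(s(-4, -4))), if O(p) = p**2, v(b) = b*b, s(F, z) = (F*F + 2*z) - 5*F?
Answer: 49787136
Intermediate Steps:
s(F, z) = F**2 - 5*F + 2*z (s(F, z) = (F**2 + 2*z) - 5*F = F**2 - 5*F + 2*z)
v(b) = b**2
j = 81 (j = (-9)**2 = 81)
j*O(v(s(-4, -4))) = 81*(((-4)**2 - 5*(-4) + 2*(-4))**2)**2 = 81*((16 + 20 - 8)**2)**2 = 81*(28**2)**2 = 81*784**2 = 81*614656 = 49787136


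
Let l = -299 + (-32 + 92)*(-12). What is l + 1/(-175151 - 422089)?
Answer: -608587561/597240 ≈ -1019.0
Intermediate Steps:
l = -1019 (l = -299 + 60*(-12) = -299 - 720 = -1019)
l + 1/(-175151 - 422089) = -1019 + 1/(-175151 - 422089) = -1019 + 1/(-597240) = -1019 - 1/597240 = -608587561/597240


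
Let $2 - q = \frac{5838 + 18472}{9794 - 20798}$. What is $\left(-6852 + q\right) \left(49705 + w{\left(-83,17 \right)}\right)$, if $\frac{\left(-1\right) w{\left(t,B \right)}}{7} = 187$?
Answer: $- \frac{303899011970}{917} \approx -3.3141 \cdot 10^{8}$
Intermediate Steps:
$q = \frac{23159}{5502}$ ($q = 2 - \frac{5838 + 18472}{9794 - 20798} = 2 - \frac{24310}{-11004} = 2 - 24310 \left(- \frac{1}{11004}\right) = 2 - - \frac{12155}{5502} = 2 + \frac{12155}{5502} = \frac{23159}{5502} \approx 4.2092$)
$w{\left(t,B \right)} = -1309$ ($w{\left(t,B \right)} = \left(-7\right) 187 = -1309$)
$\left(-6852 + q\right) \left(49705 + w{\left(-83,17 \right)}\right) = \left(-6852 + \frac{23159}{5502}\right) \left(49705 - 1309\right) = \left(- \frac{37676545}{5502}\right) 48396 = - \frac{303899011970}{917}$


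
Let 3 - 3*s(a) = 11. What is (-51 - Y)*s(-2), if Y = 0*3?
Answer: 136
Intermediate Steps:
Y = 0
s(a) = -8/3 (s(a) = 1 - ⅓*11 = 1 - 11/3 = -8/3)
(-51 - Y)*s(-2) = (-51 - 1*0)*(-8/3) = (-51 + 0)*(-8/3) = -51*(-8/3) = 136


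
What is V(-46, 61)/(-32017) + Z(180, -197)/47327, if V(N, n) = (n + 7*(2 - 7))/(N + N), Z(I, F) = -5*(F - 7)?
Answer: 1502852891/69702353714 ≈ 0.021561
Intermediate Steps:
Z(I, F) = 35 - 5*F (Z(I, F) = -5*(-7 + F) = 35 - 5*F)
V(N, n) = (-35 + n)/(2*N) (V(N, n) = (n + 7*(-5))/((2*N)) = (n - 35)*(1/(2*N)) = (-35 + n)*(1/(2*N)) = (-35 + n)/(2*N))
V(-46, 61)/(-32017) + Z(180, -197)/47327 = ((1/2)*(-35 + 61)/(-46))/(-32017) + (35 - 5*(-197))/47327 = ((1/2)*(-1/46)*26)*(-1/32017) + (35 + 985)*(1/47327) = -13/46*(-1/32017) + 1020*(1/47327) = 13/1472782 + 1020/47327 = 1502852891/69702353714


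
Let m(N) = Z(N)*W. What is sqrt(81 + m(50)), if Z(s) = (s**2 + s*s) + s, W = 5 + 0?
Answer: sqrt(25331) ≈ 159.16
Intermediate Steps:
W = 5
Z(s) = s + 2*s**2 (Z(s) = (s**2 + s**2) + s = 2*s**2 + s = s + 2*s**2)
m(N) = 5*N*(1 + 2*N) (m(N) = (N*(1 + 2*N))*5 = 5*N*(1 + 2*N))
sqrt(81 + m(50)) = sqrt(81 + 5*50*(1 + 2*50)) = sqrt(81 + 5*50*(1 + 100)) = sqrt(81 + 5*50*101) = sqrt(81 + 25250) = sqrt(25331)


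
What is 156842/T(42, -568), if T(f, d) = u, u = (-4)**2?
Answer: 78421/8 ≈ 9802.6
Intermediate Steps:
u = 16
T(f, d) = 16
156842/T(42, -568) = 156842/16 = 156842*(1/16) = 78421/8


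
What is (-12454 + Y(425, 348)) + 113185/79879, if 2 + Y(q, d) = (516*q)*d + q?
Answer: 6095116804536/79879 ≈ 7.6304e+7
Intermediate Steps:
Y(q, d) = -2 + q + 516*d*q (Y(q, d) = -2 + ((516*q)*d + q) = -2 + (516*d*q + q) = -2 + (q + 516*d*q) = -2 + q + 516*d*q)
(-12454 + Y(425, 348)) + 113185/79879 = (-12454 + (-2 + 425 + 516*348*425)) + 113185/79879 = (-12454 + (-2 + 425 + 76316400)) + 113185*(1/79879) = (-12454 + 76316823) + 113185/79879 = 76304369 + 113185/79879 = 6095116804536/79879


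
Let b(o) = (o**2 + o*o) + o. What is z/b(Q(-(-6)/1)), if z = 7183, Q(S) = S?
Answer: 7183/78 ≈ 92.090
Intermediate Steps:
b(o) = o + 2*o**2 (b(o) = (o**2 + o**2) + o = 2*o**2 + o = o + 2*o**2)
z/b(Q(-(-6)/1)) = 7183/(((-(-6)/1)*(1 + 2*(-(-6)/1)))) = 7183/(((-(-6))*(1 + 2*(-(-6))))) = 7183/(((-3*(-2))*(1 + 2*(-3*(-2))))) = 7183/((6*(1 + 2*6))) = 7183/((6*(1 + 12))) = 7183/((6*13)) = 7183/78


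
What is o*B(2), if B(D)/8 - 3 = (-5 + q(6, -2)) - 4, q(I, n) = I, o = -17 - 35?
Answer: 0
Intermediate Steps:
o = -52
B(D) = 0 (B(D) = 24 + 8*((-5 + 6) - 4) = 24 + 8*(1 - 4) = 24 + 8*(-3) = 24 - 24 = 0)
o*B(2) = -52*0 = 0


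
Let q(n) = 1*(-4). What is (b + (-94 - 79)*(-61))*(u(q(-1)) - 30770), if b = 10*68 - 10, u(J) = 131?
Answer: -343861497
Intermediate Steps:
q(n) = -4
b = 670 (b = 680 - 10 = 670)
(b + (-94 - 79)*(-61))*(u(q(-1)) - 30770) = (670 + (-94 - 79)*(-61))*(131 - 30770) = (670 - 173*(-61))*(-30639) = (670 + 10553)*(-30639) = 11223*(-30639) = -343861497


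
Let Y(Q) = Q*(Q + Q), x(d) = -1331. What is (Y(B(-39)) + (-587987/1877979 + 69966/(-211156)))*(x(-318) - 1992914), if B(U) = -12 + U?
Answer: -186967676746459518895/18024842442 ≈ -1.0373e+10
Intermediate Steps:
Y(Q) = 2*Q² (Y(Q) = Q*(2*Q) = 2*Q²)
(Y(B(-39)) + (-587987/1877979 + 69966/(-211156)))*(x(-318) - 1992914) = (2*(-12 - 39)² + (-587987/1877979 + 69966/(-211156)))*(-1331 - 1992914) = (2*(-51)² + (-587987*1/1877979 + 69966*(-1/211156)))*(-1994245) = (2*2601 + (-587987/1877979 - 34983/105578))*(-1994245) = (5202 - 127775830843/198273266862)*(-1994245) = (1031289758385281/198273266862)*(-1994245) = -186967676746459518895/18024842442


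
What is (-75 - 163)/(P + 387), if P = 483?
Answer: -119/435 ≈ -0.27356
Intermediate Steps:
(-75 - 163)/(P + 387) = (-75 - 163)/(483 + 387) = -238/870 = -238*1/870 = -119/435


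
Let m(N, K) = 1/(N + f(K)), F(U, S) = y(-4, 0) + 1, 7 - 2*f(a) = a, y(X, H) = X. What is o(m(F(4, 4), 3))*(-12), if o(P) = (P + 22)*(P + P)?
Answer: 504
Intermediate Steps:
f(a) = 7/2 - a/2
F(U, S) = -3 (F(U, S) = -4 + 1 = -3)
m(N, K) = 1/(7/2 + N - K/2) (m(N, K) = 1/(N + (7/2 - K/2)) = 1/(7/2 + N - K/2))
o(P) = 2*P*(22 + P) (o(P) = (22 + P)*(2*P) = 2*P*(22 + P))
o(m(F(4, 4), 3))*(-12) = (2*(2/(7 - 1*3 + 2*(-3)))*(22 + 2/(7 - 1*3 + 2*(-3))))*(-12) = (2*(2/(7 - 3 - 6))*(22 + 2/(7 - 3 - 6)))*(-12) = (2*(2/(-2))*(22 + 2/(-2)))*(-12) = (2*(2*(-1/2))*(22 + 2*(-1/2)))*(-12) = (2*(-1)*(22 - 1))*(-12) = (2*(-1)*21)*(-12) = -42*(-12) = 504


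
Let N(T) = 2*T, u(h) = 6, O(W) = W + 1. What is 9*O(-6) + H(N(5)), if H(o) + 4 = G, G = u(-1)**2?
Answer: -13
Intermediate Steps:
O(W) = 1 + W
G = 36 (G = 6**2 = 36)
H(o) = 32 (H(o) = -4 + 36 = 32)
9*O(-6) + H(N(5)) = 9*(1 - 6) + 32 = 9*(-5) + 32 = -45 + 32 = -13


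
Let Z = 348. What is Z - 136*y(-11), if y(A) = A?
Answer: 1844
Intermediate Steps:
Z - 136*y(-11) = 348 - 136*(-11) = 348 + 1496 = 1844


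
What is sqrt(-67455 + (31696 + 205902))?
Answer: sqrt(170143) ≈ 412.48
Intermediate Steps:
sqrt(-67455 + (31696 + 205902)) = sqrt(-67455 + 237598) = sqrt(170143)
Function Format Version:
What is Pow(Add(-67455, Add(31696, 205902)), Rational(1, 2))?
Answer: Pow(170143, Rational(1, 2)) ≈ 412.48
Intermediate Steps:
Pow(Add(-67455, Add(31696, 205902)), Rational(1, 2)) = Pow(Add(-67455, 237598), Rational(1, 2)) = Pow(170143, Rational(1, 2))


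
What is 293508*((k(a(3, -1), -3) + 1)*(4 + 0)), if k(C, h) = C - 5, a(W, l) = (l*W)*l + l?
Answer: -2348064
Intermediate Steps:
a(W, l) = l + W*l² (a(W, l) = (W*l)*l + l = W*l² + l = l + W*l²)
k(C, h) = -5 + C
293508*((k(a(3, -1), -3) + 1)*(4 + 0)) = 293508*(((-5 - (1 + 3*(-1))) + 1)*(4 + 0)) = 293508*(((-5 - (1 - 3)) + 1)*4) = 293508*(((-5 - 1*(-2)) + 1)*4) = 293508*(((-5 + 2) + 1)*4) = 293508*((-3 + 1)*4) = 293508*(-2*4) = 293508*(-8) = -2348064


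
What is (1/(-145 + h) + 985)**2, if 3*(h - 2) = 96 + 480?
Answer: 2329606756/2401 ≈ 9.7027e+5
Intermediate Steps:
h = 194 (h = 2 + (96 + 480)/3 = 2 + (1/3)*576 = 2 + 192 = 194)
(1/(-145 + h) + 985)**2 = (1/(-145 + 194) + 985)**2 = (1/49 + 985)**2 = (48266/49)**2 = 2329606756/2401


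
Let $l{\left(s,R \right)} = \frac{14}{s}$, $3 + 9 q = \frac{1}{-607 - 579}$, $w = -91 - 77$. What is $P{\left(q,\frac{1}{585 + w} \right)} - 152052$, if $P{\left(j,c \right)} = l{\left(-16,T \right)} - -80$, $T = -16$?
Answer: $- \frac{1215783}{8} \approx -1.5197 \cdot 10^{5}$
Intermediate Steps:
$w = -168$ ($w = -91 - 77 = -168$)
$q = - \frac{3559}{10674}$ ($q = - \frac{1}{3} + \frac{1}{9 \left(-607 - 579\right)} = - \frac{1}{3} + \frac{1}{9 \left(-1186\right)} = - \frac{1}{3} + \frac{1}{9} \left(- \frac{1}{1186}\right) = - \frac{1}{3} - \frac{1}{10674} = - \frac{3559}{10674} \approx -0.33343$)
$P{\left(j,c \right)} = \frac{633}{8}$ ($P{\left(j,c \right)} = \frac{14}{-16} - -80 = 14 \left(- \frac{1}{16}\right) + 80 = - \frac{7}{8} + 80 = \frac{633}{8}$)
$P{\left(q,\frac{1}{585 + w} \right)} - 152052 = \frac{633}{8} - 152052 = - \frac{1215783}{8}$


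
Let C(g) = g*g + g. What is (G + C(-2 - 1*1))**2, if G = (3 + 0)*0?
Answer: 36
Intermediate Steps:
C(g) = g + g**2 (C(g) = g**2 + g = g + g**2)
G = 0 (G = 3*0 = 0)
(G + C(-2 - 1*1))**2 = (0 + (-2 - 1*1)*(1 + (-2 - 1*1)))**2 = (0 + (-2 - 1)*(1 + (-2 - 1)))**2 = (0 - 3*(1 - 3))**2 = (0 - 3*(-2))**2 = (0 + 6)**2 = 6**2 = 36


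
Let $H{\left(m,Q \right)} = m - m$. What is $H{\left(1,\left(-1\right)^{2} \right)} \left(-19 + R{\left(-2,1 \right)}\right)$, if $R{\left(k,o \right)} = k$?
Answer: $0$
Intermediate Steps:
$H{\left(m,Q \right)} = 0$
$H{\left(1,\left(-1\right)^{2} \right)} \left(-19 + R{\left(-2,1 \right)}\right) = 0 \left(-19 - 2\right) = 0 \left(-21\right) = 0$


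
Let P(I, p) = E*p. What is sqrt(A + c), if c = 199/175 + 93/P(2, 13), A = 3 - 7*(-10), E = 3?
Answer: 87*sqrt(2093)/455 ≈ 8.7477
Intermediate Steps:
A = 73 (A = 3 + 70 = 73)
P(I, p) = 3*p
c = 8012/2275 (c = 199/175 + 93/((3*13)) = 199*(1/175) + 93/39 = 199/175 + 93*(1/39) = 199/175 + 31/13 = 8012/2275 ≈ 3.5218)
sqrt(A + c) = sqrt(73 + 8012/2275) = sqrt(174087/2275) = 87*sqrt(2093)/455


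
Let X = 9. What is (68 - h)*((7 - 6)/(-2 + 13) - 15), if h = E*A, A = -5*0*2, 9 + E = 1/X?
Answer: -11152/11 ≈ -1013.8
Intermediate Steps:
E = -80/9 (E = -9 + 1/9 = -9 + ⅑ = -80/9 ≈ -8.8889)
A = 0 (A = 0*2 = 0)
h = 0 (h = -80/9*0 = 0)
(68 - h)*((7 - 6)/(-2 + 13) - 15) = (68 - 1*0)*((7 - 6)/(-2 + 13) - 15) = (68 + 0)*(1/11 - 15) = 68*(1*(1/11) - 15) = 68*(1/11 - 15) = 68*(-164/11) = -11152/11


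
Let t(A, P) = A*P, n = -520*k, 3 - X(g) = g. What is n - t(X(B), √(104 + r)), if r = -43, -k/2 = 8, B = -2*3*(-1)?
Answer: 8320 + 3*√61 ≈ 8343.4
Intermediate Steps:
B = 6 (B = -6*(-1) = 6)
k = -16 (k = -2*8 = -16)
X(g) = 3 - g
n = 8320 (n = -520*(-16) = 8320)
n - t(X(B), √(104 + r)) = 8320 - (3 - 1*6)*√(104 - 43) = 8320 - (3 - 6)*√61 = 8320 - (-3)*√61 = 8320 + 3*√61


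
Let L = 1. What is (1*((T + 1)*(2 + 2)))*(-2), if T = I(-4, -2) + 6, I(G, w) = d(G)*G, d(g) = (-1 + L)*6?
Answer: -56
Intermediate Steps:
d(g) = 0 (d(g) = (-1 + 1)*6 = 0*6 = 0)
I(G, w) = 0 (I(G, w) = 0*G = 0)
T = 6 (T = 0 + 6 = 6)
(1*((T + 1)*(2 + 2)))*(-2) = (1*((6 + 1)*(2 + 2)))*(-2) = (1*(7*4))*(-2) = (1*28)*(-2) = 28*(-2) = -56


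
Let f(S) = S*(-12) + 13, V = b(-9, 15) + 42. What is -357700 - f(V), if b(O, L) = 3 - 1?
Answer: -357185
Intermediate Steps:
b(O, L) = 2
V = 44 (V = 2 + 42 = 44)
f(S) = 13 - 12*S (f(S) = -12*S + 13 = 13 - 12*S)
-357700 - f(V) = -357700 - (13 - 12*44) = -357700 - (13 - 528) = -357700 - 1*(-515) = -357700 + 515 = -357185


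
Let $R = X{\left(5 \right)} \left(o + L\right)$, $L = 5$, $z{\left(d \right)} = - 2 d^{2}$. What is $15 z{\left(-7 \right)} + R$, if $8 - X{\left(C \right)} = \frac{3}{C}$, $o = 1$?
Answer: $- \frac{7128}{5} \approx -1425.6$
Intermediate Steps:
$X{\left(C \right)} = 8 - \frac{3}{C}$
$R = \frac{222}{5}$ ($R = \left(8 - \frac{3}{5}\right) \left(1 + 5\right) = \left(8 - \frac{3}{5}\right) 6 = \frac{37}{5} \cdot 6 = \frac{222}{5} \approx 44.4$)
$15 z{\left(-7 \right)} + R = 15 \left(- 2 \left(-7\right)^{2}\right) + \frac{222}{5} = 15 \left(\left(-2\right) 49\right) + \frac{222}{5} = 15 \left(-98\right) + \frac{222}{5} = -1470 + \frac{222}{5} = - \frac{7128}{5}$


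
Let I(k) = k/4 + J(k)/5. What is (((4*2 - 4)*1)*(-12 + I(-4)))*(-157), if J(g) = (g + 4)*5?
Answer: 8164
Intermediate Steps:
J(g) = 20 + 5*g (J(g) = (4 + g)*5 = 20 + 5*g)
I(k) = 4 + 5*k/4 (I(k) = k/4 + (20 + 5*k)/5 = k*(1/4) + (20 + 5*k)*(1/5) = k/4 + (4 + k) = 4 + 5*k/4)
(((4*2 - 4)*1)*(-12 + I(-4)))*(-157) = (((4*2 - 4)*1)*(-12 + (4 + (5/4)*(-4))))*(-157) = (((8 - 4)*1)*(-12 + (4 - 5)))*(-157) = ((4*1)*(-12 - 1))*(-157) = (4*(-13))*(-157) = -52*(-157) = 8164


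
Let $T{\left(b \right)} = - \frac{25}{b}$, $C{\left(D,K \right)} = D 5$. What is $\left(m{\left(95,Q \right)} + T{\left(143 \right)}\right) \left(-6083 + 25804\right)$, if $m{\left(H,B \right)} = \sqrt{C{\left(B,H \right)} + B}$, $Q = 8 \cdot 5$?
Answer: $- \frac{37925}{11} + 78884 \sqrt{15} \approx 3.0207 \cdot 10^{5}$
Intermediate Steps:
$C{\left(D,K \right)} = 5 D$
$Q = 40$
$m{\left(H,B \right)} = \sqrt{6} \sqrt{B}$ ($m{\left(H,B \right)} = \sqrt{5 B + B} = \sqrt{6 B} = \sqrt{6} \sqrt{B}$)
$\left(m{\left(95,Q \right)} + T{\left(143 \right)}\right) \left(-6083 + 25804\right) = \left(\sqrt{6} \sqrt{40} - \frac{25}{143}\right) \left(-6083 + 25804\right) = \left(\sqrt{6} \cdot 2 \sqrt{10} - \frac{25}{143}\right) 19721 = \left(4 \sqrt{15} - \frac{25}{143}\right) 19721 = \left(- \frac{25}{143} + 4 \sqrt{15}\right) 19721 = - \frac{37925}{11} + 78884 \sqrt{15}$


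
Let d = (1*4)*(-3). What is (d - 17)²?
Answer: 841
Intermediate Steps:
d = -12 (d = 4*(-3) = -12)
(d - 17)² = (-12 - 17)² = (-29)² = 841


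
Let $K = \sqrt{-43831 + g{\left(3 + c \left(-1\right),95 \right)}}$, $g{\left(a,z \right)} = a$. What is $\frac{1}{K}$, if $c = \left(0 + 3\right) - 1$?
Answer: $- \frac{i \sqrt{4870}}{14610} \approx - 0.0047766 i$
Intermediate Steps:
$c = 2$ ($c = 3 - 1 = 2$)
$K = 3 i \sqrt{4870}$ ($K = \sqrt{-43831 + \left(3 + 2 \left(-1\right)\right)} = \sqrt{-43831 + \left(3 - 2\right)} = \sqrt{-43831 + 1} = \sqrt{-43830} = 3 i \sqrt{4870} \approx 209.36 i$)
$\frac{1}{K} = \frac{1}{3 i \sqrt{4870}} = - \frac{i \sqrt{4870}}{14610}$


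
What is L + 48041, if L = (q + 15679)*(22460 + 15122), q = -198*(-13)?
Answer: 686032287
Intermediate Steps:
q = 2574
L = 685984246 (L = (2574 + 15679)*(22460 + 15122) = 18253*37582 = 685984246)
L + 48041 = 685984246 + 48041 = 686032287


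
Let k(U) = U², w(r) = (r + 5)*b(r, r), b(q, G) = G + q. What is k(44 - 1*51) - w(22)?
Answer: -1139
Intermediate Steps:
w(r) = 2*r*(5 + r) (w(r) = (r + 5)*(r + r) = (5 + r)*(2*r) = 2*r*(5 + r))
k(44 - 1*51) - w(22) = (44 - 1*51)² - 2*22*(5 + 22) = (44 - 51)² - 2*22*27 = (-7)² - 1*1188 = 49 - 1188 = -1139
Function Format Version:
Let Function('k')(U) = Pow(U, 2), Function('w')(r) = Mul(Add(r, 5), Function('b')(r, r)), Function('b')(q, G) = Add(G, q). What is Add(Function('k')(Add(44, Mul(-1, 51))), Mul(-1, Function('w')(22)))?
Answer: -1139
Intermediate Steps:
Function('w')(r) = Mul(2, r, Add(5, r)) (Function('w')(r) = Mul(Add(r, 5), Add(r, r)) = Mul(Add(5, r), Mul(2, r)) = Mul(2, r, Add(5, r)))
Add(Function('k')(Add(44, Mul(-1, 51))), Mul(-1, Function('w')(22))) = Add(Pow(Add(44, Mul(-1, 51)), 2), Mul(-1, Mul(2, 22, Add(5, 22)))) = Add(Pow(Add(44, -51), 2), Mul(-1, Mul(2, 22, 27))) = Add(Pow(-7, 2), Mul(-1, 1188)) = Add(49, -1188) = -1139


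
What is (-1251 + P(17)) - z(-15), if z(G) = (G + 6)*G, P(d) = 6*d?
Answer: -1284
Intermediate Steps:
z(G) = G*(6 + G) (z(G) = (6 + G)*G = G*(6 + G))
(-1251 + P(17)) - z(-15) = (-1251 + 6*17) - (-15)*(6 - 15) = (-1251 + 102) - (-15)*(-9) = -1149 - 1*135 = -1149 - 135 = -1284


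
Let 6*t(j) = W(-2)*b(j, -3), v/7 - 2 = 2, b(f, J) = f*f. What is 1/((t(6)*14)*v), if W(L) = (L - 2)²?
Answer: 1/37632 ≈ 2.6573e-5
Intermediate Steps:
b(f, J) = f²
v = 28 (v = 14 + 7*2 = 14 + 14 = 28)
W(L) = (-2 + L)²
t(j) = 8*j²/3 (t(j) = ((-2 - 2)²*j²)/6 = ((-4)²*j²)/6 = (16*j²)/6 = 8*j²/3)
1/((t(6)*14)*v) = 1/((((8/3)*6²)*14)*28) = 1/((((8/3)*36)*14)*28) = 1/((96*14)*28) = 1/(1344*28) = 1/37632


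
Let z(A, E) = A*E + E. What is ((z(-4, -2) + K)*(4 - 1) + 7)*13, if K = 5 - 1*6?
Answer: 286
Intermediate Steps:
z(A, E) = E + A*E
K = -1 (K = 5 - 6 = -1)
((z(-4, -2) + K)*(4 - 1) + 7)*13 = ((-2*(1 - 4) - 1)*(4 - 1) + 7)*13 = ((-2*(-3) - 1)*3 + 7)*13 = ((6 - 1)*3 + 7)*13 = (5*3 + 7)*13 = (15 + 7)*13 = 22*13 = 286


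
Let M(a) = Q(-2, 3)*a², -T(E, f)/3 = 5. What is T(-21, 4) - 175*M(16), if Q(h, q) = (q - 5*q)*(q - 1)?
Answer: 1075185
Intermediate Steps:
T(E, f) = -15 (T(E, f) = -3*5 = -15)
Q(h, q) = -4*q*(-1 + q) (Q(h, q) = (-4*q)*(-1 + q) = -4*q*(-1 + q))
M(a) = -24*a² (M(a) = (4*3*(1 - 1*3))*a² = (4*3*(1 - 3))*a² = (4*3*(-2))*a² = -24*a²)
T(-21, 4) - 175*M(16) = -15 - (-4200)*16² = -15 - (-4200)*256 = -15 - 175*(-6144) = -15 + 1075200 = 1075185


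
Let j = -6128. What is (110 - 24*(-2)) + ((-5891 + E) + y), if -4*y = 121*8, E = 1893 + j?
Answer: -10210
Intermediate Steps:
E = -4235 (E = 1893 - 6128 = -4235)
y = -242 (y = -121*8/4 = -1/4*968 = -242)
(110 - 24*(-2)) + ((-5891 + E) + y) = (110 - 24*(-2)) + ((-5891 - 4235) - 242) = (110 + 48) + (-10126 - 242) = 158 - 10368 = -10210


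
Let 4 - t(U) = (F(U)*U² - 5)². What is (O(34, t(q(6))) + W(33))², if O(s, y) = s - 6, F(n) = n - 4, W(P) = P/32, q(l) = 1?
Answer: 863041/1024 ≈ 842.81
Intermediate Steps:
W(P) = P/32 (W(P) = P*(1/32) = P/32)
F(n) = -4 + n
t(U) = 4 - (-5 + U²*(-4 + U))² (t(U) = 4 - ((-4 + U)*U² - 5)² = 4 - (U²*(-4 + U) - 5)² = 4 - (-5 + U²*(-4 + U))²)
O(s, y) = -6 + s
(O(34, t(q(6))) + W(33))² = ((-6 + 34) + (1/32)*33)² = (28 + 33/32)² = (929/32)² = 863041/1024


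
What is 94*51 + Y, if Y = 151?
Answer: 4945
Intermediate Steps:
94*51 + Y = 94*51 + 151 = 4794 + 151 = 4945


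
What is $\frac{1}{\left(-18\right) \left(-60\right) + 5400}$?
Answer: $\frac{1}{6480} \approx 0.00015432$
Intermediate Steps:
$\frac{1}{\left(-18\right) \left(-60\right) + 5400} = \frac{1}{1080 + 5400} = \frac{1}{6480}$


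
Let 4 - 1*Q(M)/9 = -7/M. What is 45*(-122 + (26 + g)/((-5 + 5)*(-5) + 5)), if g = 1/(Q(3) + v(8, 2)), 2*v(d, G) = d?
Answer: -320607/61 ≈ -5255.9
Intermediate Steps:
Q(M) = 36 + 63/M (Q(M) = 36 - (-63)/M = 36 + 63/M)
v(d, G) = d/2
g = 1/61 (g = 1/((36 + 63/3) + (½)*8) = 1/((36 + 63*(⅓)) + 4) = 1/((36 + 21) + 4) = 1/(57 + 4) = 1/61 ≈ 0.016393)
45*(-122 + (26 + g)/((-5 + 5)*(-5) + 5)) = 45*(-122 + (26 + 1/61)/((-5 + 5)*(-5) + 5)) = 45*(-122 + 1587/(61*(0*(-5) + 5))) = 45*(-122 + 1587/(61*(0 + 5))) = 45*(-122 + (1587/61)/5) = 45*(-122 + (1587/61)*(⅕)) = 45*(-122 + 1587/305) = 45*(-35623/305) = -320607/61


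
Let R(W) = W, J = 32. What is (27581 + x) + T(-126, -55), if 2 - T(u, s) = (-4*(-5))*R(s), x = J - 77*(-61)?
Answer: 33412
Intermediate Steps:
x = 4729 (x = 32 - 77*(-61) = 32 + 4697 = 4729)
T(u, s) = 2 - 20*s (T(u, s) = 2 - (-4*(-5))*s = 2 - 20*s)
(27581 + x) + T(-126, -55) = (27581 + 4729) + (2 - 20*(-55)) = 32310 + (2 + 1100) = 32310 + 1102 = 33412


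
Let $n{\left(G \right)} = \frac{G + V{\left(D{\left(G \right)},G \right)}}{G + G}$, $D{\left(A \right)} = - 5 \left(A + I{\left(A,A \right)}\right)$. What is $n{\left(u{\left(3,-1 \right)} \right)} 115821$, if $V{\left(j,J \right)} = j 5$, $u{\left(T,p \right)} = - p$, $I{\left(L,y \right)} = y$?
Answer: $- \frac{5675229}{2} \approx -2.8376 \cdot 10^{6}$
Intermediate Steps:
$D{\left(A \right)} = - 10 A$ ($D{\left(A \right)} = - 5 \left(A + A\right) = - 5 \cdot 2 A = - 10 A$)
$V{\left(j,J \right)} = 5 j$
$n{\left(G \right)} = - \frac{49}{2}$ ($n{\left(G \right)} = \frac{G + 5 \left(- 10 G\right)}{G + G} = \frac{G - 50 G}{2 G} = - 49 G \frac{1}{2 G} = - \frac{49}{2}$)
$n{\left(u{\left(3,-1 \right)} \right)} 115821 = \left(- \frac{49}{2}\right) 115821 = - \frac{5675229}{2}$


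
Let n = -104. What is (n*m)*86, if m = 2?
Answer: -17888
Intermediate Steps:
(n*m)*86 = -104*2*86 = -208*86 = -17888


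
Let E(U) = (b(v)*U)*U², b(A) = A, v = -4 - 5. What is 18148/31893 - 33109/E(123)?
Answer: 101665024727/178045893693 ≈ 0.57100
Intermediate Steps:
v = -9
E(U) = -9*U³ (E(U) = (-9*U)*U² = -9*U³)
18148/31893 - 33109/E(123) = 18148/31893 - 33109/((-9*123³)) = 18148*(1/31893) - 33109/((-9*1860867)) = 18148/31893 - 33109/(-16747803) = 18148/31893 - 33109*(-1/16747803) = 18148/31893 + 33109/16747803 = 101665024727/178045893693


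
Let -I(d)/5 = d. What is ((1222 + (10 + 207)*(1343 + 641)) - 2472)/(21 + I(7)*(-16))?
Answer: 429278/581 ≈ 738.86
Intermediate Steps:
I(d) = -5*d
((1222 + (10 + 207)*(1343 + 641)) - 2472)/(21 + I(7)*(-16)) = ((1222 + (10 + 207)*(1343 + 641)) - 2472)/(21 - 5*7*(-16)) = ((1222 + 217*1984) - 2472)/(21 - 35*(-16)) = ((1222 + 430528) - 2472)/(21 + 560) = (431750 - 2472)/581 = 429278*(1/581) = 429278/581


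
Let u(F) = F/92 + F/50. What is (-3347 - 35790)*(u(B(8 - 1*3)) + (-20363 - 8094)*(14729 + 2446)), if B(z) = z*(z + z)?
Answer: 879895754411723/46 ≈ 1.9128e+13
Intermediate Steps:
B(z) = 2*z² (B(z) = z*(2*z) = 2*z²)
u(F) = 71*F/2300 (u(F) = F*(1/92) + F*(1/50) = F/92 + F/50 = 71*F/2300)
(-3347 - 35790)*(u(B(8 - 1*3)) + (-20363 - 8094)*(14729 + 2446)) = (-3347 - 35790)*(71*(2*(8 - 1*3)²)/2300 + (-20363 - 8094)*(14729 + 2446)) = -39137*(71*(2*(8 - 3)²)/2300 - 28457*17175) = -39137*(71*(2*5²)/2300 - 488748975) = -39137*(71*(2*25)/2300 - 488748975) = -39137*((71/2300)*50 - 488748975) = -39137*(71/46 - 488748975) = -39137*(-22482452779/46) = 879895754411723/46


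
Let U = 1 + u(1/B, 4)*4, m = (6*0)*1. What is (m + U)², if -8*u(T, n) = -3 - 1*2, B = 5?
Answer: 49/4 ≈ 12.250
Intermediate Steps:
m = 0 (m = 0*1 = 0)
u(T, n) = 5/8 (u(T, n) = -(-3 - 1*2)/8 = -(-3 - 2)/8 = -⅛*(-5) = 5/8)
U = 7/2 (U = 1 + (5/8)*4 = 1 + 5/2 = 7/2 ≈ 3.5000)
(m + U)² = (0 + 7/2)² = (7/2)² = 49/4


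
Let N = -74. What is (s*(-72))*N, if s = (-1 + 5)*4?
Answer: 85248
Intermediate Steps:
s = 16 (s = 4*4 = 16)
(s*(-72))*N = (16*(-72))*(-74) = -1152*(-74) = 85248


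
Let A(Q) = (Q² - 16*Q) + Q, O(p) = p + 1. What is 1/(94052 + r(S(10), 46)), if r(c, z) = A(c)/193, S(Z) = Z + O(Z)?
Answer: 193/18152162 ≈ 1.0632e-5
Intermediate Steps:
O(p) = 1 + p
A(Q) = Q² - 15*Q
S(Z) = 1 + 2*Z (S(Z) = Z + (1 + Z) = 1 + 2*Z)
r(c, z) = c*(-15 + c)/193 (r(c, z) = (c*(-15 + c))/193 = (c*(-15 + c))*(1/193) = c*(-15 + c)/193)
1/(94052 + r(S(10), 46)) = 1/(94052 + (1 + 2*10)*(-15 + (1 + 2*10))/193) = 1/(94052 + (1 + 20)*(-15 + (1 + 20))/193) = 1/(94052 + (1/193)*21*(-15 + 21)) = 1/(94052 + (1/193)*21*6) = 1/(94052 + 126/193) = 1/(18152162/193) = 193/18152162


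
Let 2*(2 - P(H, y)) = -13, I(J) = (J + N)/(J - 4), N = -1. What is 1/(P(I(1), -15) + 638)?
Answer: 2/1293 ≈ 0.0015468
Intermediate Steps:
I(J) = (-1 + J)/(-4 + J) (I(J) = (J - 1)/(J - 4) = (-1 + J)/(-4 + J))
P(H, y) = 17/2 (P(H, y) = 2 - ½*(-13) = 2 + 13/2 = 17/2)
1/(P(I(1), -15) + 638) = 1/(17/2 + 638) = 1/(1293/2) = 2/1293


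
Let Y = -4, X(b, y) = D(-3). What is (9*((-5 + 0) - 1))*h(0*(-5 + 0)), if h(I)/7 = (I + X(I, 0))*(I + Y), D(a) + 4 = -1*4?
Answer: -12096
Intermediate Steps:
D(a) = -8 (D(a) = -4 - 1*4 = -4 - 4 = -8)
X(b, y) = -8
h(I) = 7*(-8 + I)*(-4 + I) (h(I) = 7*((I - 8)*(I - 4)) = 7*((-8 + I)*(-4 + I)) = 7*(-8 + I)*(-4 + I))
(9*((-5 + 0) - 1))*h(0*(-5 + 0)) = (9*((-5 + 0) - 1))*(224 - 0*(-5 + 0) + 7*(0*(-5 + 0))²) = (9*(-5 - 1))*(224 - 0*(-5) + 7*(0*(-5))²) = (9*(-6))*(224 - 84*0 + 7*0²) = -54*(224 + 0 + 7*0) = -54*(224 + 0 + 0) = -54*224 = -12096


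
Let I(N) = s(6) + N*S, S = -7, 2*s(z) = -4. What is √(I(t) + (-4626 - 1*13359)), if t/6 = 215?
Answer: I*√27017 ≈ 164.37*I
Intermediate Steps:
s(z) = -2 (s(z) = (½)*(-4) = -2)
t = 1290 (t = 6*215 = 1290)
I(N) = -2 - 7*N (I(N) = -2 + N*(-7) = -2 - 7*N)
√(I(t) + (-4626 - 1*13359)) = √((-2 - 7*1290) + (-4626 - 1*13359)) = √((-2 - 9030) + (-4626 - 13359)) = √(-9032 - 17985) = √(-27017) = I*√27017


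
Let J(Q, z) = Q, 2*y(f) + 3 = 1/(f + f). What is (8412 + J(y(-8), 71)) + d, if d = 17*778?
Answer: 692367/32 ≈ 21636.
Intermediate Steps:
y(f) = -3/2 + 1/(4*f) (y(f) = -3/2 + 1/(2*(f + f)) = -3/2 + 1/(2*((2*f))) = -3/2 + (1/(2*f))/2 = -3/2 + 1/(4*f))
d = 13226
(8412 + J(y(-8), 71)) + d = (8412 + (¼)*(1 - 6*(-8))/(-8)) + 13226 = (8412 + (¼)*(-⅛)*(1 + 48)) + 13226 = (8412 + (¼)*(-⅛)*49) + 13226 = (8412 - 49/32) + 13226 = 269135/32 + 13226 = 692367/32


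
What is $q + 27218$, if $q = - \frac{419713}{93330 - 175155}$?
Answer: $\frac{2227532563}{81825} \approx 27223.0$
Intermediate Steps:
$q = \frac{419713}{81825}$ ($q = - \frac{419713}{93330 - 175155} = - \frac{419713}{-81825} = \left(-419713\right) \left(- \frac{1}{81825}\right) = \frac{419713}{81825} \approx 5.1294$)
$q + 27218 = \frac{419713}{81825} + 27218 = \frac{2227532563}{81825}$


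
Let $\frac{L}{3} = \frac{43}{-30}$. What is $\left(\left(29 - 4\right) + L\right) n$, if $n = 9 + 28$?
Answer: $\frac{7659}{10} \approx 765.9$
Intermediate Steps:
$n = 37$
$L = - \frac{43}{10}$ ($L = 3 \frac{43}{-30} = 3 \cdot 43 \left(- \frac{1}{30}\right) = 3 \left(- \frac{43}{30}\right) = - \frac{43}{10} \approx -4.3$)
$\left(\left(29 - 4\right) + L\right) n = \left(\left(29 - 4\right) - \frac{43}{10}\right) 37 = \left(25 - \frac{43}{10}\right) 37 = \frac{207}{10} \cdot 37 = \frac{7659}{10}$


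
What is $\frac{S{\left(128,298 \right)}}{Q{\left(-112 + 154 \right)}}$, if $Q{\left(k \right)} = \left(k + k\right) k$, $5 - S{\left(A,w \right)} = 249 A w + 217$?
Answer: $- \frac{2374517}{882} \approx -2692.2$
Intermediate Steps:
$S{\left(A,w \right)} = -212 - 249 A w$ ($S{\left(A,w \right)} = 5 - \left(249 A w + 217\right) = 5 - \left(217 + 249 A w\right) = -212 - 249 A w$)
$Q{\left(k \right)} = 2 k^{2}$ ($Q{\left(k \right)} = 2 k k = 2 k^{2}$)
$\frac{S{\left(128,298 \right)}}{Q{\left(-112 + 154 \right)}} = \frac{-212 - 31872 \cdot 298}{2 \left(-112 + 154\right)^{2}} = \frac{-212 - 9497856}{2 \cdot 42^{2}} = - \frac{9498068}{2 \cdot 1764} = - \frac{9498068}{3528} = \left(-9498068\right) \frac{1}{3528} = - \frac{2374517}{882}$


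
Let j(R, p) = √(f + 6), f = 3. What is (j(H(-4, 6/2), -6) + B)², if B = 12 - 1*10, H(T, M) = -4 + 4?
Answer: 25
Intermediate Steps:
H(T, M) = 0
B = 2 (B = 12 - 10 = 2)
j(R, p) = 3 (j(R, p) = √(3 + 6) = √9 = 3)
(j(H(-4, 6/2), -6) + B)² = (3 + 2)² = 5² = 25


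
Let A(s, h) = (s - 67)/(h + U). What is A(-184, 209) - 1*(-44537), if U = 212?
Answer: 18749826/421 ≈ 44536.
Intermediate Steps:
A(s, h) = (-67 + s)/(212 + h) (A(s, h) = (s - 67)/(h + 212) = (-67 + s)/(212 + h))
A(-184, 209) - 1*(-44537) = (-67 - 184)/(212 + 209) - 1*(-44537) = -251/421 + 44537 = 18749826/421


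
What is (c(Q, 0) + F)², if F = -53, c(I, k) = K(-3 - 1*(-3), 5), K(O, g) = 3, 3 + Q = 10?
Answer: 2500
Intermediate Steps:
Q = 7 (Q = -3 + 10 = 7)
c(I, k) = 3
(c(Q, 0) + F)² = (3 - 53)² = (-50)² = 2500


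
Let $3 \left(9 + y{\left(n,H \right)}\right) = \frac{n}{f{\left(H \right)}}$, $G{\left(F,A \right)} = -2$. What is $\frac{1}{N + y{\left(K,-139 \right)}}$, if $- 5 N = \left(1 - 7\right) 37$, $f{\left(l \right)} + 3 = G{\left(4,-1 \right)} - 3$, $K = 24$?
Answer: $\frac{5}{172} \approx 0.02907$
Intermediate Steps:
$f{\left(l \right)} = -8$ ($f{\left(l \right)} = -3 - 5 = -8$)
$y{\left(n,H \right)} = -9 - \frac{n}{24}$ ($y{\left(n,H \right)} = -9 + \frac{n \frac{1}{-8}}{3} = -9 + \frac{n \left(- \frac{1}{8}\right)}{3} = -9 + \frac{\left(- \frac{1}{8}\right) n}{3} = -9 - \frac{n}{24}$)
$N = \frac{222}{5}$ ($N = - \frac{\left(1 - 7\right) 37}{5} = - \frac{\left(-6\right) 37}{5} = \left(- \frac{1}{5}\right) \left(-222\right) = \frac{222}{5} \approx 44.4$)
$\frac{1}{N + y{\left(K,-139 \right)}} = \frac{1}{\frac{222}{5} - 10} = \frac{1}{\frac{172}{5}} = \frac{5}{172}$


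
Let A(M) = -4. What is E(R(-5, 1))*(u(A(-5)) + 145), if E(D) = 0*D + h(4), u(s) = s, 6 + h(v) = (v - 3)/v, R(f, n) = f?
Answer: -3243/4 ≈ -810.75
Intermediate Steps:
h(v) = -6 + (-3 + v)/v (h(v) = -6 + (v - 3)/v = -6 + (-3 + v)/v)
E(D) = -23/4 (E(D) = 0*D + (-5 - 3/4) = 0 + (-5 - 3*¼) = 0 + (-5 - ¾) = 0 - 23/4 = -23/4)
E(R(-5, 1))*(u(A(-5)) + 145) = -23*(-4 + 145)/4 = -23/4*141 = -3243/4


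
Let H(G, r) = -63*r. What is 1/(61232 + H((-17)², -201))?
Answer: 1/73895 ≈ 1.3533e-5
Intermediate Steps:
1/(61232 + H((-17)², -201)) = 1/(61232 - 63*(-201)) = 1/(61232 + 12663) = 1/73895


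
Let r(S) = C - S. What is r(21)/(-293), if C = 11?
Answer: 10/293 ≈ 0.034130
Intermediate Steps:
r(S) = 11 - S
r(21)/(-293) = (11 - 1*21)/(-293) = (11 - 21)*(-1/293) = -10*(-1/293) = 10/293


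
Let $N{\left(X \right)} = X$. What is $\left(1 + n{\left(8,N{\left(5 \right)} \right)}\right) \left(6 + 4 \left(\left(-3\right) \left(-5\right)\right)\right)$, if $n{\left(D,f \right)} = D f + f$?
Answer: $3036$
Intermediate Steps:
$n{\left(D,f \right)} = f + D f$
$\left(1 + n{\left(8,N{\left(5 \right)} \right)}\right) \left(6 + 4 \left(\left(-3\right) \left(-5\right)\right)\right) = \left(1 + 5 \left(1 + 8\right)\right) \left(6 + 4 \left(\left(-3\right) \left(-5\right)\right)\right) = \left(1 + 5 \cdot 9\right) \left(6 + 4 \cdot 15\right) = \left(1 + 45\right) \left(6 + 60\right) = 46 \cdot 66 = 3036$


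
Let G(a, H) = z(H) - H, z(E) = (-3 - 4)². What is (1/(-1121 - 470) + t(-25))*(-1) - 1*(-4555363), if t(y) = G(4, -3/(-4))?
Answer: 28990023073/6364 ≈ 4.5553e+6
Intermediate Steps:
z(E) = 49 (z(E) = (-7)² = 49)
G(a, H) = 49 - H
t(y) = 193/4 (t(y) = 49 - (-3)/(-4) = 49 - (-3)*(-1)/4 = 49 - 1*¾ = 49 - ¾ = 193/4)
(1/(-1121 - 470) + t(-25))*(-1) - 1*(-4555363) = (1/(-1121 - 470) + 193/4)*(-1) - 1*(-4555363) = (1/(-1591) + 193/4)*(-1) + 4555363 = (-1/1591 + 193/4)*(-1) + 4555363 = (307059/6364)*(-1) + 4555363 = -307059/6364 + 4555363 = 28990023073/6364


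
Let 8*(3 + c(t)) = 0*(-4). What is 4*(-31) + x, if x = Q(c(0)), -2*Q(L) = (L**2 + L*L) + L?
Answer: -263/2 ≈ -131.50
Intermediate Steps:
c(t) = -3 (c(t) = -3 + (0*(-4))/8 = -3 + (1/8)*0 = -3 + 0 = -3)
Q(L) = -L**2 - L/2 (Q(L) = -((L**2 + L*L) + L)/2 = -((L**2 + L**2) + L)/2 = -(2*L**2 + L)/2 = -(L + 2*L**2)/2 = -L**2 - L/2)
x = -15/2 (x = -1*(-3)*(1/2 - 3) = -1*(-3)*(-5/2) = -15/2 ≈ -7.5000)
4*(-31) + x = 4*(-31) - 15/2 = -124 - 15/2 = -263/2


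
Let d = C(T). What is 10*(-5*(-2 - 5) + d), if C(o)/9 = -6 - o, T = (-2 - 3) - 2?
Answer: 440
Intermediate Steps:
T = -7 (T = -5 - 2 = -7)
C(o) = -54 - 9*o (C(o) = 9*(-6 - o) = -54 - 9*o)
d = 9 (d = -54 - 9*(-7) = -54 + 63 = 9)
10*(-5*(-2 - 5) + d) = 10*(-5*(-2 - 5) + 9) = 10*(-5*(-7) + 9) = 10*(35 + 9) = 10*44 = 440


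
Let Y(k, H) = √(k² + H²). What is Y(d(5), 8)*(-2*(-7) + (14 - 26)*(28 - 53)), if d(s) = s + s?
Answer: 628*√41 ≈ 4021.2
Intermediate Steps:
d(s) = 2*s
Y(k, H) = √(H² + k²)
Y(d(5), 8)*(-2*(-7) + (14 - 26)*(28 - 53)) = √(8² + (2*5)²)*(-2*(-7) + (14 - 26)*(28 - 53)) = √(64 + 10²)*(14 - 12*(-25)) = √(64 + 100)*(14 + 300) = √164*314 = (2*√41)*314 = 628*√41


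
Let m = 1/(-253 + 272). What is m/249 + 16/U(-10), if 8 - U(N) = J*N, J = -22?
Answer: -18871/250743 ≈ -0.075260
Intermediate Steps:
m = 1/19 ≈ 0.052632
U(N) = 8 + 22*N (U(N) = 8 - (-22)*N = 8 + 22*N)
m/249 + 16/U(-10) = (1/19)/249 + 16/(8 + 22*(-10)) = (1/19)*(1/249) + 16/(8 - 220) = 1/4731 + 16/(-212) = 1/4731 + 16*(-1/212) = 1/4731 - 4/53 = -18871/250743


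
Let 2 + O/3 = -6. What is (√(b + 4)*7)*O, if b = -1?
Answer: -168*√3 ≈ -290.98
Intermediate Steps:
O = -24 (O = -6 + 3*(-6) = -6 - 18 = -24)
(√(b + 4)*7)*O = (√(-1 + 4)*7)*(-24) = (√3*7)*(-24) = (7*√3)*(-24) = -168*√3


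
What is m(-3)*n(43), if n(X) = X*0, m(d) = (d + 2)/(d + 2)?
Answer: 0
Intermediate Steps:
m(d) = 1 (m(d) = (2 + d)/(2 + d) = 1)
n(X) = 0
m(-3)*n(43) = 1*0 = 0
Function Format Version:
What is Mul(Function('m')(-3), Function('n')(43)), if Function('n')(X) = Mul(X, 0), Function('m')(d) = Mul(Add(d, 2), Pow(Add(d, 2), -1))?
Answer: 0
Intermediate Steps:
Function('m')(d) = 1 (Function('m')(d) = Mul(Add(2, d), Pow(Add(2, d), -1)) = 1)
Function('n')(X) = 0
Mul(Function('m')(-3), Function('n')(43)) = Mul(1, 0) = 0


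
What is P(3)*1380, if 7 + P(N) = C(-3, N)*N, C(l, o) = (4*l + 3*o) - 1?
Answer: -26220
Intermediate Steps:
C(l, o) = -1 + 3*o + 4*l (C(l, o) = (3*o + 4*l) - 1 = -1 + 3*o + 4*l)
P(N) = -7 + N*(-13 + 3*N) (P(N) = -7 + (-1 + 3*N + 4*(-3))*N = -7 + (-1 + 3*N - 12)*N = -7 + (-13 + 3*N)*N = -7 + N*(-13 + 3*N))
P(3)*1380 = (-7 + 3*(-13 + 3*3))*1380 = (-7 + 3*(-13 + 9))*1380 = (-7 + 3*(-4))*1380 = (-7 - 12)*1380 = -19*1380 = -26220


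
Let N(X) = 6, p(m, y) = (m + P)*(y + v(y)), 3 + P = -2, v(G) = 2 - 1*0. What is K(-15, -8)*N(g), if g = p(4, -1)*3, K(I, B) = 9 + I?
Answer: -36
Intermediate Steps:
v(G) = 2 (v(G) = 2 + 0 = 2)
P = -5 (P = -3 - 2 = -5)
p(m, y) = (-5 + m)*(2 + y) (p(m, y) = (m - 5)*(y + 2) = (-5 + m)*(2 + y))
g = -3 (g = (-10 - 5*(-1) + 2*4 + 4*(-1))*3 = (-10 + 5 + 8 - 4)*3 = -1*3 = -3)
K(-15, -8)*N(g) = (9 - 15)*6 = -6*6 = -36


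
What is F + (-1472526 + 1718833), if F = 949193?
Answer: 1195500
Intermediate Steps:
F + (-1472526 + 1718833) = 949193 + (-1472526 + 1718833) = 949193 + 246307 = 1195500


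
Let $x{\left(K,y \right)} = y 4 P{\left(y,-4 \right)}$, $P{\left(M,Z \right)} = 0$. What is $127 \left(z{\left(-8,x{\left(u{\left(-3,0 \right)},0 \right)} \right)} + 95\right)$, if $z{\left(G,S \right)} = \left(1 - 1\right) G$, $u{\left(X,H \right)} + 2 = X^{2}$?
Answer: $12065$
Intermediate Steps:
$u{\left(X,H \right)} = -2 + X^{2}$
$x{\left(K,y \right)} = 0$ ($x{\left(K,y \right)} = y 4 \cdot 0 = 4 y 0 = 0$)
$z{\left(G,S \right)} = 0$ ($z{\left(G,S \right)} = 0 G = 0$)
$127 \left(z{\left(-8,x{\left(u{\left(-3,0 \right)},0 \right)} \right)} + 95\right) = 127 \left(0 + 95\right) = 127 \cdot 95 = 12065$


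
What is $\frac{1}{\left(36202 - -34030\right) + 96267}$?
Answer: $\frac{1}{166499} \approx 6.006 \cdot 10^{-6}$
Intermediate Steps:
$\frac{1}{\left(36202 - -34030\right) + 96267} = \frac{1}{\left(36202 + 34030\right) + 96267} = \frac{1}{70232 + 96267} = \frac{1}{166499}$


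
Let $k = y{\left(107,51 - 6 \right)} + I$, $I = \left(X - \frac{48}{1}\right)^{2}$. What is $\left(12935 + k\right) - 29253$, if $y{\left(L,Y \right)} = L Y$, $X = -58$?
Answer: $-267$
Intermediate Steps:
$I = 11236$ ($I = \left(-58 - \frac{48}{1}\right)^{2} = \left(-58 - 48\right)^{2} = \left(-106\right)^{2} = 11236$)
$k = 16051$ ($k = 107 \left(51 - 6\right) + 11236 = 107 \cdot 45 + 11236 = 4815 + 11236 = 16051$)
$\left(12935 + k\right) - 29253 = \left(12935 + 16051\right) - 29253 = 28986 - 29253 = -267$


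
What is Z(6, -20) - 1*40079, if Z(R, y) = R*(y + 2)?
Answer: -40187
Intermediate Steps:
Z(R, y) = R*(2 + y)
Z(6, -20) - 1*40079 = 6*(2 - 20) - 1*40079 = 6*(-18) - 40079 = -108 - 40079 = -40187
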